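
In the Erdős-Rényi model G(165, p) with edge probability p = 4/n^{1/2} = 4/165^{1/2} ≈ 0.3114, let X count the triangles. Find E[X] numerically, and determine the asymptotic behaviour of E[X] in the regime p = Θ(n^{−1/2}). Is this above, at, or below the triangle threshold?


Number of potential triangles: C(165, 3) = 735130.
Each occurs with probability p³ ≈ (0.3114)³ ≈ 3.019632e-02.
By linearity: E[X] = C(165, 3)·p³ ≈ 735130 · 3.019632e-02 ≈ 22198.2227.
Since α = 1/2 < 1, p = c/n^{1/2} ≫ 1/n is above the triangle threshold p ~ 1/n. Asymptotically E[X] ~ (c³/6)·n^{3(1−α)} = (4³/6)·n^{1.5} → ∞; triangles are abundant w.h.p.

E[X] ≈ 22198.2227; in regime p = Θ(1/n^{1/2}) E[X] diverges (above the triangle threshold p ~ 1/n).


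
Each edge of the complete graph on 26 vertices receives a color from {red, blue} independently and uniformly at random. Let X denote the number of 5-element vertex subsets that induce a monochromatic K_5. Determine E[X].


Let X = Σ_S X_S over the C(26, 5) = 65780 subsets S of size 5, where X_S = 1 if the K_5 on S is monochromatic.
For a fixed S, the K_5 on S has C(5, 2) = 10 edges. P[all 10 edges red] = (1/2)^10, and likewise for blue, so P[monochromatic] = 2·(1/2)^10 = 2^{1 − 10} = 1/512.
By linearity: E[X] = C(26, 5) · 2^{1 − 10} = 65780 · 1/512 = 16445/128.
Numerically: E[X] ≈ 128.47656.

E[X] = C(26,5)·2^(1−C(5,2)) = 16445/128 ≈ 128.47656.


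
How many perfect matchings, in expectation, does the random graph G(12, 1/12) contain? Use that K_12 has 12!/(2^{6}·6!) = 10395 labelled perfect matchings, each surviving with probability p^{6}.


K_12 has 12!/(2^{6}·6!) = 10395 labelled perfect matchings.
For each such perfect matching H, let X_H = 1 if all 6 edges of H are present in G. Then P[X_H = 1] = p^{6} = (1/12)^{6} = 1/2985984.
By linearity of expectation: E[X] = Σ_H E[X_H] = 10395 · p^{6} = 10395 · 1/2985984 = 385/110592.
Numerically: E[X] ≈ 0.00348126.

E[X] = 10395 · (1/12)^{6} = 385/110592 ≈ 0.00348126.


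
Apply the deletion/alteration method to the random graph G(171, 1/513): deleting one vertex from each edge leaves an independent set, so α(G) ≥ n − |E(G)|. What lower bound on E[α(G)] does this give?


E[|E(G)|] = C(171, 2)·p = 14535 · (1/513) = 85/3.
E[α(G)] ≥ n − E[|E(G)|] = 171 − 85/3 = 428/3.
Numerically: ≈ 142.66667.
(This is only a lower bound; the true E[α(G)] may be larger.)

E[α(G)] ≥ 428/3 ≈ 142.66667.


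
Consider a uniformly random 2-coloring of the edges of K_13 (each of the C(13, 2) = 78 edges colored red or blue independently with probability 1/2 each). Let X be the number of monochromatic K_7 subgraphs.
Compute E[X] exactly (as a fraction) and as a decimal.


Let X = Σ_S X_S over the C(13, 7) = 1716 subsets S of size 7, where X_S = 1 if the K_7 on S is monochromatic.
For a fixed S, the K_7 on S has C(7, 2) = 21 edges. P[all 21 edges red] = (1/2)^21, and likewise for blue, so P[monochromatic] = 2·(1/2)^21 = 2^{1 − 21} = 1/1048576.
By linearity: E[X] = C(13, 7) · 2^{1 − 21} = 1716 · 1/1048576 = 429/262144.
Numerically: E[X] ≈ 0.001637.

E[X] = C(13,7)·2^(1−C(7,2)) = 429/262144 ≈ 0.001637.


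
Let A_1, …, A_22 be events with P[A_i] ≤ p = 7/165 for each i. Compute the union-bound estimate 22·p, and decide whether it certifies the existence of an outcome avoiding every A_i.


Union bound: P[∪_{i=1}^{22} A_i] ≤ Σ_i P[A_i] ≤ 22·p = 22·(7/165) = 14/15.
Numerically: 14/15 ≈ 0.93333.
Is 14/15 < 1? YES.
Since P[∪ A_i] ≤ 14/15 < 1, the complement has P[∩ A_i^c] ≥ 1 − 14/15 = 1/15 > 0, so some outcome avoids every A_i.

22·p = 14/15 ≈ 0.93333; existence CERTIFIED by the union bound.


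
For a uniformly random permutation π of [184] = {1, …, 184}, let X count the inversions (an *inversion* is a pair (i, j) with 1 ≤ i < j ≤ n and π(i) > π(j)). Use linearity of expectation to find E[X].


Write X = Σ X_I over the C(184, 2) = 16836 pairs i < j, with X_I the indicator of one inversion.
There are 16836 indicators.
For each fixed pair i < j, the values π(i) and π(j) are two distinct elements of {1, …, 184} in uniformly random order; by symmetry P[π(i) > π(j)] = 1/2.
By linearity: E[X] = 16836 · (1/2) = C(184, 2) · (1/2) = 16836/2 = 8418 ≈ 8418.00000.

E[X] = 8418 = 8418.00000.


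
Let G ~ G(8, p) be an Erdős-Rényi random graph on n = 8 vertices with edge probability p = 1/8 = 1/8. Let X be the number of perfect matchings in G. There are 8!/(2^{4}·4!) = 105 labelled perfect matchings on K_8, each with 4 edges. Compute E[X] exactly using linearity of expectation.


K_8 has 8!/(2^{4}·4!) = 105 labelled perfect matchings.
For each such perfect matching H, let X_H = 1 if all 4 edges of H are present in G. Then P[X_H = 1] = p^{4} = (1/8)^{4} = 1/4096.
By linearity of expectation: E[X] = Σ_H E[X_H] = 105 · p^{4} = 105 · 1/4096 = 105/4096.
Numerically: E[X] ≈ 0.02563.

E[X] = 105 · (1/8)^{4} = 105/4096 ≈ 0.02563.


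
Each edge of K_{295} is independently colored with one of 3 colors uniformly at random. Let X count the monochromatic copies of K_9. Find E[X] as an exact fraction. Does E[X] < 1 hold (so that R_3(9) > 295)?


E[X] = C(295, 9) · 3^{1 − 36} = 41221140106119260 · 3^{−35} = 41221140106119260/50031545098999707.
As a reduced fraction: E[X] = 41221140106119260/50031545098999707 ≈ 0.8239030.
Is E[X] < 1? YES.
Since E[X] < 1, there exists a 3-coloring of K_{295} with no monochromatic K_9; hence R_3(9) > 295.

E[X] = 41221140106119260/50031545098999707 ≈ 0.8239030; E[X] < 1, so R_3(9) > 295.


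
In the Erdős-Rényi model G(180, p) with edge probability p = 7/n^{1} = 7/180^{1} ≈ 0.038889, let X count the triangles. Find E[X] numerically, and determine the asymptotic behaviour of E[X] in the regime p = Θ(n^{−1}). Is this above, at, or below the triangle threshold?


Number of potential triangles: C(180, 3) = 955860.
Each occurs with probability p³ ≈ (0.038889)³ ≈ 5.8813443e-05.
By linearity: E[X] = C(180, 3)·p³ ≈ 955860 · 5.8813443e-05 ≈ 56.21742.
Here α = 1, so p = 7/n is exactly at the triangle threshold p ~ 1/n. Asymptotically E[X] → c³/6 = 7³/6 = 343/6 ≈ 57.16667, a bounded constant. In this regime the triangle count is asymptotically Poisson(c³/6).

E[X] ≈ 56.21742; in regime p = Θ(1/n^{1}) E[X] stays bounded (at the triangle threshold p ~ 1/n).


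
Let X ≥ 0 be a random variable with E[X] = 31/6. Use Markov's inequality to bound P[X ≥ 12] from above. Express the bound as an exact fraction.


μ = E[X] = 31/6, a = 12.
Markov: P[X ≥ 12] ≤ μ/a = (31/6)/12 = 31/72.
Numerically: ≈ 0.4306.
(Since a = 12 > μ = 5.1667, the bound 31/72 is < 1 and informative.)

P[X ≥ 12] ≤ 31/72 ≈ 0.4306.


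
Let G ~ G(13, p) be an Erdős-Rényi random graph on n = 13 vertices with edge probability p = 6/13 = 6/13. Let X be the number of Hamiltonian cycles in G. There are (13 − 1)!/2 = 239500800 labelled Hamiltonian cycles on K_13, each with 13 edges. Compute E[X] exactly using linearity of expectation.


K_13 has (13 − 1)!/2 = 239500800 labelled Hamiltonian cycles.
For each such Hamiltonian cycle H, let X_H = 1 if all 13 edges of H are present in G. Then P[X_H = 1] = p^{13} = (6/13)^{13} = 13060694016/302875106592253.
By linearity: E[X] = Σ_H E[X_H] = 239500800 · p^{13} = 239500800 · 13060694016/302875106592253 = 3128046665387212800/302875106592253.
Numerically: E[X] ≈ 10327.8.

E[X] = 239500800 · (6/13)^{13} = 3128046665387212800/302875106592253 ≈ 10327.8.


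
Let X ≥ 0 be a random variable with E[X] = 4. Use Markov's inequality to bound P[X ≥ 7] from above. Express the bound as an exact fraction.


μ = E[X] = 4, a = 7.
Markov: P[X ≥ 7] ≤ μ/a = (4)/7 = 4/7.
Numerically: ≈ 0.571.
(Since a = 7 > μ = 4.000, the bound 4/7 is < 1 and informative.)

P[X ≥ 7] ≤ 4/7 ≈ 0.571.


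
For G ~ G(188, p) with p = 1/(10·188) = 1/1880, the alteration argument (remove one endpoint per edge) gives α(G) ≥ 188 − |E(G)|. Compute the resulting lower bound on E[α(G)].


E[|E(G)|] = C(188, 2)·p = 17578 · (1/1880) = 187/20.
E[α(G)] ≥ n − E[|E(G)|] = 188 − 187/20 = 3573/20.
Numerically: ≈ 178.650000.
(This is only a lower bound; the true E[α(G)] may be larger.)

E[α(G)] ≥ 3573/20 ≈ 178.650000.


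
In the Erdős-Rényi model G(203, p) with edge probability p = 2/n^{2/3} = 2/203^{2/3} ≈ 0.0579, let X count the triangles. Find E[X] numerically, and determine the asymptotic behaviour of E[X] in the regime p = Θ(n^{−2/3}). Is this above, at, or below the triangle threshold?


Number of potential triangles: C(203, 3) = 1373701.
Each occurs with probability p³ ≈ (0.0579)³ ≈ 1.94132e-04.
By linearity: E[X] = C(203, 3)·p³ ≈ 1373701 · 1.94132e-04 ≈ 266.680.
Since α = 2/3 < 1, p = c/n^{2/3} ≫ 1/n is above the triangle threshold p ~ 1/n. Asymptotically E[X] ~ (c³/6)·n^{3(1−α)} = (2³/6)·n^{1} → ∞; triangles are abundant w.h.p.

E[X] ≈ 266.680; in regime p = Θ(1/n^{2/3}) E[X] diverges (above the triangle threshold p ~ 1/n).


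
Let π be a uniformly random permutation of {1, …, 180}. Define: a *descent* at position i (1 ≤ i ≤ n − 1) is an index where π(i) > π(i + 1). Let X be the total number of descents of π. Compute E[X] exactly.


Write X = Σ X_I over i = 1, …, 179, with X_I the indicator of one descent.
There are 179 indicators.
For each fixed i, the pair (π(i), π(i+1)) is a uniformly random ordered pair of distinct values from {1, …, 180}; by symmetry P[π(i) > π(i+1)] = 1/2.
By linearity: E[X] = 179 · (1/2) = (180 − 1) · (1/2) = 179/2 ≈ 89.50000.

E[X] = 179/2 = 89.50000.


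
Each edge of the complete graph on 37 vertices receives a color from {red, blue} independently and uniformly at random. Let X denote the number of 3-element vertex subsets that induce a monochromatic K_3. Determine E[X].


Let X = Σ_S X_S over the C(37, 3) = 7770 subsets S of size 3, where X_S = 1 if the K_3 on S is monochromatic.
For a fixed S, the K_3 on S has C(3, 2) = 3 edges. P[all 3 edges red] = (1/2)^3, and likewise for blue, so P[monochromatic] = 2·(1/2)^3 = 2^{1 − 3} = 1/4.
By linearity: E[X] = C(37, 3) · 2^{1 − 3} = 7770 · 1/4 = 3885/2.
Numerically: E[X] ≈ 1942.500.

E[X] = C(37,3)·2^(1−C(3,2)) = 3885/2 ≈ 1942.500.


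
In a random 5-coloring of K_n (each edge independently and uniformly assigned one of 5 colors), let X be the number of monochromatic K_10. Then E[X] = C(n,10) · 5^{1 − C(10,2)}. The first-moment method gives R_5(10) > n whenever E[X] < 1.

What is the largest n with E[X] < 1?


We need C(n, 10) · 5^{1 − 45} < 1, i.e. C(n, 10) < 5^{45 − 1} = 5684341886080801486968994140625.
Check values of n near the boundary:
  n = 5386: C(5386, 10) = 5613966214234562222231428510561; 5613966214234562222231428510561 < 5684341886080801486968994140625? YES
  n = 5387: C(5387, 10) = 5624406917627224603154306376491; 5624406917627224603154306376491 < 5684341886080801486968994140625? YES
  n = 5388: C(5388, 10) = 5634865093375880654852250419586; 5634865093375880654852250419586 < 5684341886080801486968994140625? YES
  n = 5389: C(5389, 10) = 5645340767466558997768874792926; 5645340767466558997768874792926 < 5684341886080801486968994140625? YES
  n = 5390: C(5390, 10) = 5655833965919099070255434039753; 5655833965919099070255434039753 < 5684341886080801486968994140625? YES
  n = 5391: C(5391, 10) = 5666344714787188828795213697883; 5666344714787188828795213697883 < 5684341886080801486968994140625? YES
  n = 5392: C(5392, 10) = 5676873040158402483252283957448; 5676873040158402483252283957448 < 5684341886080801486968994140625? YES
  n = 5393: C(5393, 10) = 5687418968154238267170642278008; 5687418968154238267170642278008 < 5684341886080801486968994140625? NO
  n = 5394: C(5394, 10) = 5697982524930156243149785372878; 5697982524930156243149785372878 < 5684341886080801486968994140625? NO
  n = 5395: C(5395, 10) = 5708563736675616143322765475706; 5708563736675616143322765475706 < 5684341886080801486968994140625? NO
The largest n with C(n, 10) < 5684341886080801486968994140625 is n = 5392 (where E[X] = 5676873040158402483252283957448/5684341886080801486968994140625 ≈ 0.9987). Hence R_5(10) > 5392, i.e. R_5(10) ≥ 5393.

Largest n = 5392; hence R_5(10) > 5392.


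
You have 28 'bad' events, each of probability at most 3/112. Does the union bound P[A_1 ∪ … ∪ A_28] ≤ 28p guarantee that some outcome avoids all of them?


Union bound: P[∪_{i=1}^{28} A_i] ≤ Σ_i P[A_i] ≤ 28·p = 28·(3/112) = 3/4.
Numerically: 3/4 ≈ 0.7500000.
Is 3/4 < 1? YES.
Since P[∪ A_i] ≤ 3/4 < 1, the complement has P[∩ A_i^c] ≥ 1 − 3/4 = 1/4 > 0, so some outcome avoids every A_i.

28·p = 3/4 ≈ 0.7500000; existence CERTIFIED by the union bound.


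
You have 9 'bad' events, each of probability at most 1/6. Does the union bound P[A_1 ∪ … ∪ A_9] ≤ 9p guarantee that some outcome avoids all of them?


Union bound: P[∪_{i=1}^{9} A_i] ≤ Σ_i P[A_i] ≤ 9·p = 9·(1/6) = 3/2.
Numerically: 3/2 ≈ 1.5000000.
Is 3/2 < 1? NO.
Since the bound 3/2 is ≥ 1, the union bound is uninformative here; it does NOT by itself certify existence.

9·p = 3/2 ≈ 1.5000000; existence NOT certified by the union bound.


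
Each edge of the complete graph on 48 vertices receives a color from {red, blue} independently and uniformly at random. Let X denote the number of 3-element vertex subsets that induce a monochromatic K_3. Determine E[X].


Let X = Σ_S X_S over the C(48, 3) = 17296 subsets S of size 3, where X_S = 1 if the K_3 on S is monochromatic.
For a fixed S, the K_3 on S has C(3, 2) = 3 edges. P[all 3 edges red] = (1/2)^3, and likewise for blue, so P[monochromatic] = 2·(1/2)^3 = 2^{1 − 3} = 1/4.
By linearity: E[X] = C(48, 3) · 2^{1 − 3} = 17296 · 1/4 = 4324.
Numerically: E[X] ≈ 4324.0000.

E[X] = C(48,3)·2^(1−C(3,2)) = 4324 ≈ 4324.0000.


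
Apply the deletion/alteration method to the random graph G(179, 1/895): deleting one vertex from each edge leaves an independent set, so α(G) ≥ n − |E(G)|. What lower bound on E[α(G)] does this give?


E[|E(G)|] = C(179, 2)·p = 15931 · (1/895) = 89/5.
E[α(G)] ≥ n − E[|E(G)|] = 179 − 89/5 = 806/5.
Numerically: ≈ 161.2000.
(This is only a lower bound; the true E[α(G)] may be larger.)

E[α(G)] ≥ 806/5 ≈ 161.2000.


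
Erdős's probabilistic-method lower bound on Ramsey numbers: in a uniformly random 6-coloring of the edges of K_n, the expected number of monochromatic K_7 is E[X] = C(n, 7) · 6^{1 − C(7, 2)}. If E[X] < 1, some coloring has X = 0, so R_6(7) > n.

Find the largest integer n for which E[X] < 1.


We need C(n, 7) · 6^{1 − 21} < 1, i.e. C(n, 7) < 6^{21 − 1} = 3656158440062976.
Check values of n near the boundary:
  n = 564: C(564, 7) = 3469685994423792; 3469685994423792 < 3656158440062976? YES
  n = 565: C(565, 7) = 3513212521235560; 3513212521235560 < 3656158440062976? YES
  n = 566: C(566, 7) = 3557206237959440; 3557206237959440 < 3656158440062976? YES
  n = 567: C(567, 7) = 3601671315933933; 3601671315933933 < 3656158440062976? YES
  n = 568: C(568, 7) = 3646611956239704; 3646611956239704 < 3656158440062976? YES
  n = 569: C(569, 7) = 3692032389858348; 3692032389858348 < 3656158440062976? NO
  n = 570: C(570, 7) = 3737936877831720; 3737936877831720 < 3656158440062976? NO
The largest n with C(n, 7) < 3656158440062976 is n = 568 (where E[X] = 16882462760369/16926659444736 ≈ 0.9974). Hence R_6(7) > 568, i.e. R_6(7) ≥ 569.

Largest n = 568; hence R_6(7) > 568.


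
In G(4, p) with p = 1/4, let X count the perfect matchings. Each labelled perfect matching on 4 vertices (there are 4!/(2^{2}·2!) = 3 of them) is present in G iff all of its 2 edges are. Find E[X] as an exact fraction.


K_4 has 4!/(2^{2}·2!) = 3 labelled perfect matchings.
For each such perfect matching H, let X_H = 1 if all 2 edges of H are present in G. Then P[X_H = 1] = p^{2} = (1/4)^{2} = 1/16.
Summing the indicators: E[X] = Σ_H E[X_H] = 3 · p^{2} = 3 · 1/16 = 3/16.
Numerically: E[X] ≈ 0.188.

E[X] = 3 · (1/4)^{2} = 3/16 ≈ 0.188.


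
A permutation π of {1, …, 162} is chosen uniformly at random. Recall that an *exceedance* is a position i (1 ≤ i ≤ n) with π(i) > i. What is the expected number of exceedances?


Write X = Σ_{i=1}^{162} X_i, where X_i = 1_{π(i) > i}.
For each fixed i, π(i) is uniform over {1, …, 162} (marginal of a uniform permutation), so P[π(i) > i] = (n − i)/n. Summing: Σ_{i=1}^{162} (n − i)/n = (0 + 1 + … + 161)/162 = 162(162 − 1)/(2·162) = (162 − 1)/2.
Hence E[X] = Σ_{i=1}^{162} (162 − i)/162 = 161/2 ≈ 80.500.

E[X] = 161/2 = 80.500.


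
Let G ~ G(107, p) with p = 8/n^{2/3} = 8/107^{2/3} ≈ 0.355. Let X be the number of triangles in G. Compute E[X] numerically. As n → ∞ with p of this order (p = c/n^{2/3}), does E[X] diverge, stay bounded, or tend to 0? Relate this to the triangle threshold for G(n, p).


Number of potential triangles: C(107, 3) = 198485.
Each occurs with probability p³ ≈ (0.355)³ ≈ 4.47201e-02.
By linearity: E[X] = C(107, 3)·p³ ≈ 198485 · 4.47201e-02 ≈ 8876.262.
Since α = 2/3 < 1, p = c/n^{2/3} ≫ 1/n is above the triangle threshold p ~ 1/n. Asymptotically E[X] ~ (c³/6)·n^{3(1−α)} = (8³/6)·n^{1} → ∞; triangles are abundant w.h.p.

E[X] ≈ 8876.262; in regime p = Θ(1/n^{2/3}) E[X] diverges (above the triangle threshold p ~ 1/n).


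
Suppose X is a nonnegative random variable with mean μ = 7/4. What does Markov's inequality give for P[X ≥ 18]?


μ = E[X] = 7/4, a = 18.
Markov: P[X ≥ 18] ≤ μ/a = (7/4)/18 = 7/72.
Numerically: ≈ 0.0972.
(Since a = 18 > μ = 1.7500, the bound 7/72 is < 1 and informative.)

P[X ≥ 18] ≤ 7/72 ≈ 0.0972.


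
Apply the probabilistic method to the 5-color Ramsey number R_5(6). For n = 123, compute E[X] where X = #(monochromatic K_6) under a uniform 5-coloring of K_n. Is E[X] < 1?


E[X] = C(123, 6) · 5^{1 − 15} = 4249404082 · 5^{−14} = 4249404082/6103515625.
As a reduced fraction: E[X] = 4249404082/6103515625 ≈ 0.6962224.
Is E[X] < 1? YES.
Since E[X] < 1, there exists a 5-coloring of K_{123} with no monochromatic K_6; hence R_5(6) > 123.

E[X] = 4249404082/6103515625 ≈ 0.6962224; E[X] < 1, so R_5(6) > 123.


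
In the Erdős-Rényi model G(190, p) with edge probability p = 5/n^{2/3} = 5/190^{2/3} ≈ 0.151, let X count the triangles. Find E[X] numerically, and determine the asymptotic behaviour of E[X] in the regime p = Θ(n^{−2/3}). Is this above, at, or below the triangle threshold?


Number of potential triangles: C(190, 3) = 1125180.
Each occurs with probability p³ ≈ (0.151)³ ≈ 3.46260e-03.
By linearity: E[X] = C(190, 3)·p³ ≈ 1125180 · 3.46260e-03 ≈ 3896.053.
Since α = 2/3 < 1, p = c/n^{2/3} ≫ 1/n is above the triangle threshold p ~ 1/n. Asymptotically E[X] ~ (c³/6)·n^{3(1−α)} = (5³/6)·n^{1} → ∞; triangles are abundant w.h.p.

E[X] ≈ 3896.053; in regime p = Θ(1/n^{2/3}) E[X] diverges (above the triangle threshold p ~ 1/n).


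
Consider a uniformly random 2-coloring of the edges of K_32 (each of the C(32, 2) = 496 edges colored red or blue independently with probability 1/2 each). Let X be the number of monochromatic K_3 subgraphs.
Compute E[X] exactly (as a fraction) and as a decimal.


Let X = Σ_S X_S over the C(32, 3) = 4960 subsets S of size 3, where X_S = 1 if the K_3 on S is monochromatic.
For a fixed S, the K_3 on S has C(3, 2) = 3 edges. P[all 3 edges red] = (1/2)^3, and likewise for blue, so P[monochromatic] = 2·(1/2)^3 = 2^{1 − 3} = 1/4.
Summing: E[X] = C(32, 3) · 2^{1 − 3} = 4960 · 1/4 = 1240.
Numerically: E[X] ≈ 1240.0000.

E[X] = C(32,3)·2^(1−C(3,2)) = 1240 ≈ 1240.0000.


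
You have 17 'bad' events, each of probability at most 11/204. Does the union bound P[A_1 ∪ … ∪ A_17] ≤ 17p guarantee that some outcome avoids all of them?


Union bound: P[∪_{i=1}^{17} A_i] ≤ Σ_i P[A_i] ≤ 17·p = 17·(11/204) = 11/12.
Numerically: 11/12 ≈ 0.917.
Is 11/12 < 1? YES.
Since P[∪ A_i] ≤ 11/12 < 1, the complement has P[∩ A_i^c] ≥ 1 − 11/12 = 1/12 > 0, so some outcome avoids every A_i.

17·p = 11/12 ≈ 0.917; existence CERTIFIED by the union bound.


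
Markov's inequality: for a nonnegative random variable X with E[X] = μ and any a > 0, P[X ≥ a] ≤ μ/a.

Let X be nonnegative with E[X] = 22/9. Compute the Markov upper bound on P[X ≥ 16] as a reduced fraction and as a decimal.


μ = E[X] = 22/9, a = 16.
Markov: P[X ≥ 16] ≤ μ/a = (22/9)/16 = 11/72.
Numerically: ≈ 0.15278.
(Since a = 16 > μ = 2.44444, the bound 11/72 is < 1 and informative.)

P[X ≥ 16] ≤ 11/72 ≈ 0.15278.


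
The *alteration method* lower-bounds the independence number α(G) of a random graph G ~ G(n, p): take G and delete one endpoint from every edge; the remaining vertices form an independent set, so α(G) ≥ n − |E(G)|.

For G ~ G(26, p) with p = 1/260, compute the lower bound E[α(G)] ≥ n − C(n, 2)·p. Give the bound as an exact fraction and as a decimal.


E[|E(G)|] = C(26, 2)·p = 325 · (1/260) = 5/4.
E[α(G)] ≥ n − E[|E(G)|] = 26 − 5/4 = 99/4.
Numerically: ≈ 24.7500.
(This is only a lower bound; the true E[α(G)] may be larger.)

E[α(G)] ≥ 99/4 ≈ 24.7500.


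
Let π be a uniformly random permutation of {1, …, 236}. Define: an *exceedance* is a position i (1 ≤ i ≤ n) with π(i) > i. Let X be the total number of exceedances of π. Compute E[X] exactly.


Write X = Σ_{i=1}^{236} X_i, where X_i = 1_{π(i) > i}.
For each fixed i, π(i) is uniform over {1, …, 236} (marginal of a uniform permutation), so P[π(i) > i] = (n − i)/n. Summing: Σ_{i=1}^{236} (n − i)/n = (0 + 1 + … + 235)/236 = 236(236 − 1)/(2·236) = (236 − 1)/2.
Hence E[X] = Σ_{i=1}^{236} (236 − i)/236 = 235/2 ≈ 117.5000.

E[X] = 235/2 = 117.5000.


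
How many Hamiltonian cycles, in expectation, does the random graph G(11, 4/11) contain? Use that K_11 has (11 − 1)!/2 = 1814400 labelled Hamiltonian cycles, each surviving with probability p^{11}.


K_11 has (11 − 1)!/2 = 1814400 labelled Hamiltonian cycles.
For each such Hamiltonian cycle H, let X_H = 1 if all 11 edges of H are present in G. Then P[X_H = 1] = p^{11} = (4/11)^{11} = 4194304/285311670611.
Summing the indicators: E[X] = Σ_H E[X_H] = 1814400 · p^{11} = 1814400 · 4194304/285311670611 = 7610145177600/285311670611.
Numerically: E[X] ≈ 26.7.

E[X] = 1814400 · (4/11)^{11} = 7610145177600/285311670611 ≈ 26.7.


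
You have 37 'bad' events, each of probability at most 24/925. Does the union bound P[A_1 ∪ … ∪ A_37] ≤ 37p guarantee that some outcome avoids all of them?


Union bound: P[∪_{i=1}^{37} A_i] ≤ Σ_i P[A_i] ≤ 37·p = 37·(24/925) = 24/25.
Numerically: 24/25 ≈ 0.960000.
Is 24/25 < 1? YES.
Since P[∪ A_i] ≤ 24/25 < 1, the complement has P[∩ A_i^c] ≥ 1 − 24/25 = 1/25 > 0, so some outcome avoids every A_i.

37·p = 24/25 ≈ 0.960000; existence CERTIFIED by the union bound.


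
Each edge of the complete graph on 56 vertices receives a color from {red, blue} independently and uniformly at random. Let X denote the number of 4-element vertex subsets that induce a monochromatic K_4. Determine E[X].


Let X = Σ_S X_S over the C(56, 4) = 367290 subsets S of size 4, where X_S = 1 if the K_4 on S is monochromatic.
For a fixed S, the K_4 on S has C(4, 2) = 6 edges. P[all 6 edges red] = (1/2)^6, and likewise for blue, so P[monochromatic] = 2·(1/2)^6 = 2^{1 − 6} = 1/32.
By linearity: E[X] = C(56, 4) · 2^{1 − 6} = 367290 · 1/32 = 183645/16.
Numerically: E[X] ≈ 11477.81250.

E[X] = C(56,4)·2^(1−C(4,2)) = 183645/16 ≈ 11477.81250.


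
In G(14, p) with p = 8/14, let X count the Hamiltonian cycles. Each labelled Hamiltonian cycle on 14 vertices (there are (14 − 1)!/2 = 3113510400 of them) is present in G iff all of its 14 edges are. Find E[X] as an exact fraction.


K_14 has (14 − 1)!/2 = 3113510400 labelled Hamiltonian cycles.
For each such Hamiltonian cycle H, let X_H = 1 if all 14 edges of H are present in G. Then P[X_H = 1] = p^{14} = (4/7)^{14} = 268435456/678223072849.
By linearity of expectation: E[X] = Σ_H E[X_H] = 3113510400 · p^{14} = 3113510400 · 268435456/678223072849 = 119396654854963200/96889010407.
Numerically: E[X] ≈ 1.2323e+06.

E[X] = 3113510400 · (4/7)^{14} = 119396654854963200/96889010407 ≈ 1.2323e+06.


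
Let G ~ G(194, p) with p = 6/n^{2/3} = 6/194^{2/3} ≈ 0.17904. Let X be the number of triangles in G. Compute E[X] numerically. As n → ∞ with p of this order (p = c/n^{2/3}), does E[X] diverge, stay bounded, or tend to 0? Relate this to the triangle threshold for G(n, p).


Number of potential triangles: C(194, 3) = 1198144.
Each occurs with probability p³ ≈ (0.17904)³ ≈ 5.73918589e-03.
By linearity: E[X] = C(194, 3)·p³ ≈ 1198144 · 5.73918589e-03 ≈ 6876.371134.
Since α = 2/3 < 1, p = c/n^{2/3} ≫ 1/n is above the triangle threshold p ~ 1/n. Asymptotically E[X] ~ (c³/6)·n^{3(1−α)} = (6³/6)·n^{1} → ∞; triangles are abundant w.h.p.

E[X] ≈ 6876.371134; in regime p = Θ(1/n^{2/3}) E[X] diverges (above the triangle threshold p ~ 1/n).


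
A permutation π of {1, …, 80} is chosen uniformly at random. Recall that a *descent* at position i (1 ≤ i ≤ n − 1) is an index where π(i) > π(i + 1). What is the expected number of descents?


Write X = Σ X_I over i = 1, …, 79, with X_I the indicator of one descent.
There are 79 indicators.
For each fixed i, the pair (π(i), π(i+1)) is a uniformly random ordered pair of distinct values from {1, …, 80}; by symmetry P[π(i) > π(i+1)] = 1/2.
By linearity: E[X] = 79 · (1/2) = (80 − 1) · (1/2) = 79/2 ≈ 39.500000.

E[X] = 79/2 = 39.500000.


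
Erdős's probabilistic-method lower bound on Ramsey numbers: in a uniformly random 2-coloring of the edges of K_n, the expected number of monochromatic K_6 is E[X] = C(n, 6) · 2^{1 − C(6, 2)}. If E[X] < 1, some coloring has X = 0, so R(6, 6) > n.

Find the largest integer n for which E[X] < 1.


We need C(n, 6) · 2^{1 − 15} < 1, i.e. C(n, 6) < 2^{15 − 1} = 16384.
Check values of n near the boundary:
  n = 13: C(13, 6) = 1716; 1716 < 16384? YES
  n = 14: C(14, 6) = 3003; 3003 < 16384? YES
  n = 15: C(15, 6) = 5005; 5005 < 16384? YES
  n = 16: C(16, 6) = 8008; 8008 < 16384? YES
  n = 17: C(17, 6) = 12376; 12376 < 16384? YES
  n = 18: C(18, 6) = 18564; 18564 < 16384? NO
  n = 19: C(19, 6) = 27132; 27132 < 16384? NO
The largest n with C(n, 6) < 16384 is n = 17 (where E[X] = 1547/2048 ≈ 0.7554). Hence R(6, 6) > 17, i.e. R(6, 6) ≥ 18.

Largest n = 17; hence R(6, 6) > 17.


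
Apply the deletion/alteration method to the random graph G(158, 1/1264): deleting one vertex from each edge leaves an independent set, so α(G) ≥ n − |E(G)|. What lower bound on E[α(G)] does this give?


E[|E(G)|] = C(158, 2)·p = 12403 · (1/1264) = 157/16.
E[α(G)] ≥ n − E[|E(G)|] = 158 − 157/16 = 2371/16.
Numerically: ≈ 148.1875.
(This is only a lower bound; the true E[α(G)] may be larger.)

E[α(G)] ≥ 2371/16 ≈ 148.1875.


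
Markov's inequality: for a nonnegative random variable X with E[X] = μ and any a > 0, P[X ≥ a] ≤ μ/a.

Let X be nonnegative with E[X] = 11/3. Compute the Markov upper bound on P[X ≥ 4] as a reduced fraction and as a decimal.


μ = E[X] = 11/3, a = 4.
Markov: P[X ≥ 4] ≤ μ/a = (11/3)/4 = 11/12.
Numerically: ≈ 0.91667.
(Since a = 4 > μ = 3.66667, the bound 11/12 is < 1 and informative.)

P[X ≥ 4] ≤ 11/12 ≈ 0.91667.


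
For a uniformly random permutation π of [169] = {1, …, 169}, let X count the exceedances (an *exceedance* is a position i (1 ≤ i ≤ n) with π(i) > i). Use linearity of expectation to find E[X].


Write X = Σ_{i=1}^{169} X_i, where X_i = 1_{π(i) > i}.
For each fixed i, π(i) is uniform over {1, …, 169} (marginal of a uniform permutation), so P[π(i) > i] = (n − i)/n. Summing: Σ_{i=1}^{169} (n − i)/n = (0 + 1 + … + 168)/169 = 169(169 − 1)/(2·169) = (169 − 1)/2.
Hence E[X] = Σ_{i=1}^{169} (169 − i)/169 = 84 ≈ 84.000.

E[X] = 84 = 84.000.


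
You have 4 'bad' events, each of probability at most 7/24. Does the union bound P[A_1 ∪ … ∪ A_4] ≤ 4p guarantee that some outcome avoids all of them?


Union bound: P[∪_{i=1}^{4} A_i] ≤ Σ_i P[A_i] ≤ 4·p = 4·(7/24) = 7/6.
Numerically: 7/6 ≈ 1.1667.
Is 7/6 < 1? NO.
Since the bound 7/6 is ≥ 1, the union bound is uninformative here; it does NOT by itself certify existence.

4·p = 7/6 ≈ 1.1667; existence NOT certified by the union bound.


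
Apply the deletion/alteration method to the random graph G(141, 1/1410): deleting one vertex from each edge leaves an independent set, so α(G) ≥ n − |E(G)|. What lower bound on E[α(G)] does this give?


E[|E(G)|] = C(141, 2)·p = 9870 · (1/1410) = 7.
E[α(G)] ≥ n − E[|E(G)|] = 141 − 7 = 134.
Numerically: ≈ 134.000.
(This is only a lower bound; the true E[α(G)] may be larger.)

E[α(G)] ≥ 134 ≈ 134.000.


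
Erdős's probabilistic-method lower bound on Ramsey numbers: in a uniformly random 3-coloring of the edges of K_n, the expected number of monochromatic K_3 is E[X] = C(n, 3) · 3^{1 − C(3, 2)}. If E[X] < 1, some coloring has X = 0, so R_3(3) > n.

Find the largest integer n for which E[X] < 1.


We need C(n, 3) · 3^{1 − 3} < 1, i.e. C(n, 3) < 3^{3 − 1} = 9.
Check values of n near the boundary:
  n = 3: C(3, 3) = 1; 1 < 9? YES
  n = 4: C(4, 3) = 4; 4 < 9? YES
  n = 5: C(5, 3) = 10; 10 < 9? NO
  n = 6: C(6, 3) = 20; 20 < 9? NO
  n = 7: C(7, 3) = 35; 35 < 9? NO
The largest n with C(n, 3) < 9 is n = 4 (where E[X] = 4/9 ≈ 0.4444444). Hence R_3(3) > 4, i.e. R_3(3) ≥ 5.

Largest n = 4; hence R_3(3) > 4.


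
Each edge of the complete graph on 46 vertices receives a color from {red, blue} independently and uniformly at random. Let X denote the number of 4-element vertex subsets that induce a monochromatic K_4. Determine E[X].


Let X = Σ_S X_S over the C(46, 4) = 163185 subsets S of size 4, where X_S = 1 if the K_4 on S is monochromatic.
For a fixed S, the K_4 on S has C(4, 2) = 6 edges. P[all 6 edges red] = (1/2)^6, and likewise for blue, so P[monochromatic] = 2·(1/2)^6 = 2^{1 − 6} = 1/32.
By linearity: E[X] = C(46, 4) · 2^{1 − 6} = 163185 · 1/32 = 163185/32.
Numerically: E[X] ≈ 5099.531250.

E[X] = C(46,4)·2^(1−C(4,2)) = 163185/32 ≈ 5099.531250.


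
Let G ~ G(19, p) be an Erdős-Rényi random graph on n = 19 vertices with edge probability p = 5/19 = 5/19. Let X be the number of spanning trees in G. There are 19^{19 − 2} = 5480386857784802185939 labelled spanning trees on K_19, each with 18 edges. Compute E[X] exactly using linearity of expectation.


K_19 has 19^{19 − 2} = 5480386857784802185939 labelled spanning trees.
For each such spanning tree H, let X_H = 1 if all 18 edges of H are present in G. Then P[X_H = 1] = p^{18} = (5/19)^{18} = 3814697265625/104127350297911241532841.
Summing the indicators: E[X] = Σ_H E[X_H] = 5480386857784802185939 · p^{18} = 5480386857784802185939 · 3814697265625/104127350297911241532841 = 3814697265625/19.
Numerically: E[X] ≈ 2.0077e+11.

E[X] = 5480386857784802185939 · (5/19)^{18} = 3814697265625/19 ≈ 2.0077e+11.


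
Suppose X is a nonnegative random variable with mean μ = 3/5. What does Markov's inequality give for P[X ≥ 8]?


μ = E[X] = 3/5, a = 8.
Markov: P[X ≥ 8] ≤ μ/a = (3/5)/8 = 3/40.
Numerically: ≈ 0.075000.
(Since a = 8 > μ = 0.600000, the bound 3/40 is < 1 and informative.)

P[X ≥ 8] ≤ 3/40 ≈ 0.075000.


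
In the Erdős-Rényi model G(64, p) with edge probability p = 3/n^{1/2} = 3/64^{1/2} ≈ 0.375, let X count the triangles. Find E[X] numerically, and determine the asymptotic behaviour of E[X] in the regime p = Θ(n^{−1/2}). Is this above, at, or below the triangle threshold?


Number of potential triangles: C(64, 3) = 41664.
Each occurs with probability p³ ≈ (0.375)³ ≈ 5.27344e-02.
By linearity: E[X] = C(64, 3)·p³ ≈ 41664 · 5.27344e-02 ≈ 2197.125.
Since α = 1/2 < 1, p = c/n^{1/2} ≫ 1/n is above the triangle threshold p ~ 1/n. Asymptotically E[X] ~ (c³/6)·n^{3(1−α)} = (3³/6)·n^{1.5} → ∞; triangles are abundant w.h.p.

E[X] ≈ 2197.125; in regime p = Θ(1/n^{1/2}) E[X] diverges (above the triangle threshold p ~ 1/n).


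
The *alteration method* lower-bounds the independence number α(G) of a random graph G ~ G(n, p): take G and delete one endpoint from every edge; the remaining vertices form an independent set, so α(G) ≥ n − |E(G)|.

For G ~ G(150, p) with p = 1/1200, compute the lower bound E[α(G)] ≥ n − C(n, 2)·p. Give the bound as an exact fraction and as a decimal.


E[|E(G)|] = C(150, 2)·p = 11175 · (1/1200) = 149/16.
E[α(G)] ≥ n − E[|E(G)|] = 150 − 149/16 = 2251/16.
Numerically: ≈ 140.688.
(This is only a lower bound; the true E[α(G)] may be larger.)

E[α(G)] ≥ 2251/16 ≈ 140.688.


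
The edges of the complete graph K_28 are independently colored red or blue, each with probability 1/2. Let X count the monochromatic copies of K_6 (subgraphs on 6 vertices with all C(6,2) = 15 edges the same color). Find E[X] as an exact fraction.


Let X = Σ_S X_S over the C(28, 6) = 376740 subsets S of size 6, where X_S = 1 if the K_6 on S is monochromatic.
For a fixed S, the K_6 on S has C(6, 2) = 15 edges. P[all 15 edges red] = (1/2)^15, and likewise for blue, so P[monochromatic] = 2·(1/2)^15 = 2^{1 − 15} = 1/16384.
Summing: E[X] = C(28, 6) · 2^{1 − 15} = 376740 · 1/16384 = 94185/4096.
Numerically: E[X] ≈ 22.994385.

E[X] = C(28,6)·2^(1−C(6,2)) = 94185/4096 ≈ 22.994385.


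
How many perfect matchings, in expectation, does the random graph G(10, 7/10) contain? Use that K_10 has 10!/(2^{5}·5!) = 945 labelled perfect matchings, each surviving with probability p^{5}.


K_10 has 10!/(2^{5}·5!) = 945 labelled perfect matchings.
For each such perfect matching H, let X_H = 1 if all 5 edges of H are present in G. Then P[X_H = 1] = p^{5} = (7/10)^{5} = 16807/100000.
By linearity of expectation: E[X] = Σ_H E[X_H] = 945 · p^{5} = 945 · 16807/100000 = 3176523/20000.
Numerically: E[X] ≈ 158.83.

E[X] = 945 · (7/10)^{5} = 3176523/20000 ≈ 158.83.


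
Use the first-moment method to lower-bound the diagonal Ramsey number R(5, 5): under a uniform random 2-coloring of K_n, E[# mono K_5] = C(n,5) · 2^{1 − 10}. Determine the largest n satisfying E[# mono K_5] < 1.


We need C(n, 5) · 2^{1 − 10} < 1, i.e. C(n, 5) < 2^{10 − 1} = 512.
Check values of n near the boundary:
  n = 10: C(10, 5) = 252; 252 < 512? YES
  n = 11: C(11, 5) = 462; 462 < 512? YES
  n = 12: C(12, 5) = 792; 792 < 512? NO
  n = 13: C(13, 5) = 1287; 1287 < 512? NO
The largest n with C(n, 5) < 512 is n = 11 (where E[X] = 231/256 ≈ 0.90234). Hence R(5, 5) > 11, i.e. R(5, 5) ≥ 12.

Largest n = 11; hence R(5, 5) > 11.


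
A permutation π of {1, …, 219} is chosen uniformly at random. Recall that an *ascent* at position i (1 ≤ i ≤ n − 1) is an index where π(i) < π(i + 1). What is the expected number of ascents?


Write X = Σ X_I over i = 1, …, 218, with X_I the indicator of one ascent.
There are 218 indicators.
For each fixed i, the pair (π(i), π(i+1)) is a uniformly random ordered pair of distinct values from {1, …, 219}; by symmetry P[π(i) < π(i+1)] = 1/2.
By linearity: E[X] = 218 · (1/2) = (219 − 1) · (1/2) = 109 ≈ 109.000000.

E[X] = 109 = 109.000000.


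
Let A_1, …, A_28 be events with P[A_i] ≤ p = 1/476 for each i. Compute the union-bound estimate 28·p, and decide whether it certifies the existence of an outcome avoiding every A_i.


Union bound: P[∪_{i=1}^{28} A_i] ≤ Σ_i P[A_i] ≤ 28·p = 28·(1/476) = 1/17.
Numerically: 1/17 ≈ 0.059.
Is 1/17 < 1? YES.
Since P[∪ A_i] ≤ 1/17 < 1, the complement has P[∩ A_i^c] ≥ 1 − 1/17 = 16/17 > 0, so some outcome avoids every A_i.

28·p = 1/17 ≈ 0.059; existence CERTIFIED by the union bound.


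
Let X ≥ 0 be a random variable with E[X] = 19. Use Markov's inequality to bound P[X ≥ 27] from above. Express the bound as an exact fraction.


μ = E[X] = 19, a = 27.
Markov: P[X ≥ 27] ≤ μ/a = (19)/27 = 19/27.
Numerically: ≈ 0.7037.
(Since a = 27 > μ = 19.0000, the bound 19/27 is < 1 and informative.)

P[X ≥ 27] ≤ 19/27 ≈ 0.7037.


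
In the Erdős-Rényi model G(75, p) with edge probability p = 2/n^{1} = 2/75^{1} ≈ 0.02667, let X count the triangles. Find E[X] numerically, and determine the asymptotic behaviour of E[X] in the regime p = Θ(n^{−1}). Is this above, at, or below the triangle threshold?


Number of potential triangles: C(75, 3) = 67525.
Each occurs with probability p³ ≈ (0.02667)³ ≈ 1.896296e-05.
By linearity: E[X] = C(75, 3)·p³ ≈ 67525 · 1.896296e-05 ≈ 1.2805.
Here α = 1, so p = 2/n is exactly at the triangle threshold p ~ 1/n. Asymptotically E[X] → c³/6 = 2³/6 = 4/3 ≈ 1.3333, a bounded constant. In this regime the triangle count is asymptotically Poisson(c³/6).

E[X] ≈ 1.2805; in regime p = Θ(1/n^{1}) E[X] stays bounded (at the triangle threshold p ~ 1/n).


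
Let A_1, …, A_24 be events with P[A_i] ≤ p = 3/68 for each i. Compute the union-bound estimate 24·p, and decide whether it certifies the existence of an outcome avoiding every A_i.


Union bound: P[∪_{i=1}^{24} A_i] ≤ Σ_i P[A_i] ≤ 24·p = 24·(3/68) = 18/17.
Numerically: 18/17 ≈ 1.05882.
Is 18/17 < 1? NO.
Since the bound 18/17 is ≥ 1, the union bound is uninformative here; it does NOT by itself certify existence.

24·p = 18/17 ≈ 1.05882; existence NOT certified by the union bound.


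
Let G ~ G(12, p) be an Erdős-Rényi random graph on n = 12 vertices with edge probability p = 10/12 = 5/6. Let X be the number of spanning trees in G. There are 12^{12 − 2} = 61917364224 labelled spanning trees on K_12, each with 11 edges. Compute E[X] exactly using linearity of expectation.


K_12 has 12^{12 − 2} = 61917364224 labelled spanning trees.
For each such spanning tree H, let X_H = 1 if all 11 edges of H are present in G. Then P[X_H = 1] = p^{11} = (5/6)^{11} = 48828125/362797056.
By linearity: E[X] = Σ_H E[X_H] = 61917364224 · p^{11} = 61917364224 · 48828125/362797056 = 25000000000/3.
Numerically: E[X] ≈ 8.333e+09.

E[X] = 61917364224 · (5/6)^{11} = 25000000000/3 ≈ 8.333e+09.


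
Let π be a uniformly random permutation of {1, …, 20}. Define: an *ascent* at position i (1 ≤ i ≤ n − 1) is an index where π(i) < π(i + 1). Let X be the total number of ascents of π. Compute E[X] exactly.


Write X = Σ X_I over i = 1, …, 19, with X_I the indicator of one ascent.
There are 19 indicators.
For each fixed i, the pair (π(i), π(i+1)) is a uniformly random ordered pair of distinct values from {1, …, 20}; by symmetry P[π(i) < π(i+1)] = 1/2.
By linearity: E[X] = 19 · (1/2) = (20 − 1) · (1/2) = 19/2 ≈ 9.500.

E[X] = 19/2 = 9.500.


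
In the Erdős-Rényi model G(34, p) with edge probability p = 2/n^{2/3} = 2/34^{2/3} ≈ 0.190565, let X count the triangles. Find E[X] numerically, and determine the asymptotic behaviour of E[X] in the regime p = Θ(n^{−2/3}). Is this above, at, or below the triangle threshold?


Number of potential triangles: C(34, 3) = 5984.
Each occurs with probability p³ ≈ (0.190565)³ ≈ 6.92041522e-03.
By linearity: E[X] = C(34, 3)·p³ ≈ 5984 · 6.92041522e-03 ≈ 41.411765.
Since α = 2/3 < 1, p = c/n^{2/3} ≫ 1/n is above the triangle threshold p ~ 1/n. Asymptotically E[X] ~ (c³/6)·n^{3(1−α)} = (2³/6)·n^{1} → ∞; triangles are abundant w.h.p.

E[X] ≈ 41.411765; in regime p = Θ(1/n^{2/3}) E[X] diverges (above the triangle threshold p ~ 1/n).


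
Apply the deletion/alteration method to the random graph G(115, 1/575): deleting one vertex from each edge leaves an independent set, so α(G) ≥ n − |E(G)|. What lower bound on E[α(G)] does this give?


E[|E(G)|] = C(115, 2)·p = 6555 · (1/575) = 57/5.
E[α(G)] ≥ n − E[|E(G)|] = 115 − 57/5 = 518/5.
Numerically: ≈ 103.600.
(This is only a lower bound; the true E[α(G)] may be larger.)

E[α(G)] ≥ 518/5 ≈ 103.600.


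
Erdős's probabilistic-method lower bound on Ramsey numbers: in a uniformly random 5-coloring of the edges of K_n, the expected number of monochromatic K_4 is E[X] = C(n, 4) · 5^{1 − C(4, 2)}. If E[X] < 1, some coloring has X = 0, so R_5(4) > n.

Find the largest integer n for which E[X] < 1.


We need C(n, 4) · 5^{1 − 6} < 1, i.e. C(n, 4) < 5^{6 − 1} = 3125.
Check values of n near the boundary:
  n = 17: C(17, 4) = 2380; 2380 < 3125? YES
  n = 18: C(18, 4) = 3060; 3060 < 3125? YES
  n = 19: C(19, 4) = 3876; 3876 < 3125? NO
  n = 20: C(20, 4) = 4845; 4845 < 3125? NO
The largest n with C(n, 4) < 3125 is n = 18 (where E[X] = 612/625 ≈ 0.979200). Hence R_5(4) > 18, i.e. R_5(4) ≥ 19.

Largest n = 18; hence R_5(4) > 18.
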